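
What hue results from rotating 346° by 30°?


New hue = (H + rotation) mod 360
New hue = (346 + 30) mod 360
= 376 mod 360
= 16°


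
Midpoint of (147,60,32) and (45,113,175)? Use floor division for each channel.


Midpoint: each channel = ⌊(C₁+C₂)/2⌋
R: ⌊(147+45)/2⌋ = 96
G: ⌊(60+113)/2⌋ = 86
B: ⌊(32+175)/2⌋ = 103
= RGB(96, 86, 103)


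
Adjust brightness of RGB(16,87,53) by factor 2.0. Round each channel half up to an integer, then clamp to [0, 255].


Multiply each channel by 2.0, round half up, clamp to [0, 255]
R: 16×2.0 = 32
G: 87×2.0 = 174
B: 53×2.0 = 106
= RGB(32, 174, 106)


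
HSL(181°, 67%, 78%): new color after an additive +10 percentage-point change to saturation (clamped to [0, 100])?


Original S = 67%
Adjustment = +10 percentage points
New S = 67 + (10) = 77
Clamp to [0, 100] → 77
= HSL(181°, 77%, 78%)


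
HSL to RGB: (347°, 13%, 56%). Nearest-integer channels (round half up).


H=347°, S=0.13, L=0.56
C = (1-|2L-1|)×S = (1-|0.12|)×0.13 = 0.1144
H' = H/60 = 347/60 ≈ 5.7833; X = C×(1-|H' mod 2 - 1|) ≈ 0.0248
m = L - C/2 = 0.56 - 0.0572 = 0.5028
Sector ⌊H'⌋ = 5 → (R',G',B') = (0.1144, 0.0, ≈0.0248)
RGB = ((R'+m)×255, (G'+m)×255, (B'+m)×255) = (157.386, 128.214, 134.5346)
Round half up → RGB(157, 128, 135)


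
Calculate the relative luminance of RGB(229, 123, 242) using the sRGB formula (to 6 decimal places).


Linearize each channel (sRGB transfer function): c = v/255; c_lin = c/12.92 if c ≤ 0.04045, else ((c+0.055)/1.055)^2.4
  R: 229/255 ≈ 0.898039 > 0.04045 → ((0.898039+0.055)/1.055)^2.4 ≈ 0.783538
  G: 123/255 ≈ 0.482353 > 0.04045 → ((0.482353+0.055)/1.055)^2.4 ≈ 0.198069
  B: 242/255 ≈ 0.949020 > 0.04045 → ((0.949020+0.055)/1.055)^2.4 ≈ 0.887923
R_lin = 0.783538, G_lin = 0.198069, B_lin = 0.887923
L = 0.2126×R + 0.7152×G + 0.0722×B
L = 0.2126×0.783538 + 0.7152×0.198069 + 0.0722×0.887923
L ≈ 0.372347


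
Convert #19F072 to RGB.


19 → 25 (R)
F0 → 240 (G)
72 → 114 (B)
= RGB(25, 240, 114)


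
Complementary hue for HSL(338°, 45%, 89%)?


Complement = opposite side of color wheel = hue + 180°
H' = (338 + 180) mod 360 = 158°
S and L unchanged.
= HSL(158°, 45%, 89%)


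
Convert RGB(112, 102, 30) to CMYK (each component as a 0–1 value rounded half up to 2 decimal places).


R'=112/255≈0.4392, G'=102/255≈0.4000, B'=30/255≈0.1176
K = 1 - max(R',G',B') = 1 - 112/255 = 143/255 = 0.56078… → 0.56
(1-R'-K)/(1-K) simplifies to (max-R)/max with max = 112:
C = (112-112)/112 = 0/112 = 0 → 0.00
M = (112-102)/112 = 10/112 = 0.08928… → 0.09
Y = (112-30)/112 = 82/112 = 0.73214… → 0.73
= CMYK(0.00, 0.09, 0.73, 0.56)


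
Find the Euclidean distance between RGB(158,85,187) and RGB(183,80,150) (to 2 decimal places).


d = √[(R₁-R₂)² + (G₁-G₂)² + (B₁-B₂)²]
d = √[(158-183)² + (85-80)² + (187-150)²]
d = √[625 + 25 + 1369]
d = √2019
d ≈ 44.93


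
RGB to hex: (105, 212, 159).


R = 105 → 69 (hex)
G = 212 → D4 (hex)
B = 159 → 9F (hex)
Hex = #69D49F


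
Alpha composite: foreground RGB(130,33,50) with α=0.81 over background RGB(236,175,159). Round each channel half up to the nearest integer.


C = α×F + (1-α)×B, with 1-α = 0.19
R: 0.81×130 + 0.19×236 = 105.30 + 44.84 = 150.14 → 150
G: 0.81×33 + 0.19×175 = 26.73 + 33.25 = 59.98 → 60
B: 0.81×50 + 0.19×159 = 40.50 + 30.21 = 70.71 → 71
= RGB(150, 60, 71)


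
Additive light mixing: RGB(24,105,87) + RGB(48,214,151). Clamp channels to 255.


Additive: each channel = min(255, C₁+C₂)
R: 24+48 = 72 → 72
G: 105+214 = 319 → 255
B: 87+151 = 238 → 238
= RGB(72, 255, 238)


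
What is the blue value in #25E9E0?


Color: #25E9E0
R = 25 = 37
G = E9 = 233
B = E0 = 224
Blue = 224


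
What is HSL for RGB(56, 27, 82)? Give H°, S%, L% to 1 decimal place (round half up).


Normalize: R'=56/255≈0.2196, G'=27/255≈0.1059, B'=82/255≈0.3216
Max=82/255, Min=27/255, Δ=Max-Min=55/255
L = (Max+Min)/2 = (82+27)/510 = 109/510 = 0.21372… → L = 21.4%
L ≤ 0.5 → S = Δ/(Max+Min) = 55/(82+27) = 55/109 = 0.50458… → S = 50.5%
(the 1/255 factors cancel in S and H, so raw channel differences can be used)
Max is B' → H = 60 × ((R-G)/Δ + 4) = 60 × ((56-27)/55 + 4)
  29/55 + 4 = 0.5272… + 4 = 4.5272…
  H = 60 × 4.5272… = 271.636…° → H = 271.6°
= HSL(271.6°, 50.5%, 21.4%)


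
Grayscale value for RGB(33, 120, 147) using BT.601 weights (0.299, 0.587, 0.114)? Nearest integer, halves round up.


Gray = 0.299×R + 0.587×G + 0.114×B
Gray = 0.299×33 + 0.587×120 + 0.114×147
Gray = 9.867 + 70.440 + 16.758
Gray = 97.065 → round half up → 97
Gray = 97


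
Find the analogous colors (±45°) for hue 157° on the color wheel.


Base hue: 157°
Left analog: (157 - 45) mod 360 = 112°
Right analog: (157 + 45) mod 360 = 202°
Analogous hues = 112° and 202°


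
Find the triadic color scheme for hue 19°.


Triadic: equally spaced at 120° intervals
H1 = 19°
H2 = (19 + 120) mod 360 = 139°
H3 = (19 + 240) mod 360 = 259°
Triadic = 19°, 139°, 259°


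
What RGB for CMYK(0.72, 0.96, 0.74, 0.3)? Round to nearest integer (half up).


R = 255 × (1-C) × (1-K) = 255 × 0.28 × 0.70 = 49.98 → 50
G = 255 × (1-M) × (1-K) = 255 × 0.04 × 0.70 = 7.14 → 7
B = 255 × (1-Y) × (1-K) = 255 × 0.26 × 0.70 = 46.41 → 46
= RGB(50, 7, 46)


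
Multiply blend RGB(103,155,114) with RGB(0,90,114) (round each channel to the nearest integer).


Multiply: C = A×B/255, rounded to nearest integer
R: 103×0/255 = 0/255 ≈ 0.000 → 0
G: 155×90/255 = 13950/255 ≈ 54.706 → 55
B: 114×114/255 = 12996/255 ≈ 50.965 → 51
= RGB(0, 55, 51)


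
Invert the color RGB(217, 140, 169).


Invert: (255-R, 255-G, 255-B)
R: 255-217 = 38
G: 255-140 = 115
B: 255-169 = 86
= RGB(38, 115, 86)


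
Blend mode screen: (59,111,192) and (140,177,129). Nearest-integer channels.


Screen: C = 255 - (255-A)×(255-B)/255, rounded to nearest integer
R: 255 - (255-59)×(255-140)/255 = 255 - 22540/255 ≈ 255 - 88.392 = 166.608 → 167
G: 255 - (255-111)×(255-177)/255 = 255 - 11232/255 ≈ 255 - 44.047 = 210.953 → 211
B: 255 - (255-192)×(255-129)/255 = 255 - 7938/255 ≈ 255 - 31.129 = 223.871 → 224
= RGB(167, 211, 224)


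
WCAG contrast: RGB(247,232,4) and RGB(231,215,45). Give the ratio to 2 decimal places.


Linearize each sRGB channel c=v/255: c/12.92 if c ≤ 0.04045 else ((c+0.055)/1.055)^2.4
L = 0.2126×R_lin + 0.7152×G_lin + 0.0722×B_lin
Color 1 (247,232,4):
  R=247: 247/255≈0.9686 > 0.04045 → ((0.9686+0.055)/1.055)^2.4 ≈ 0.93011
  G=232: 232/255≈0.9098 > 0.04045 → ((0.9098+0.055)/1.055)^2.4 ≈ 0.80695
  B=4: 4/255≈0.0157 ≤ 0.04045 → 0.0157/12.92 ≈ 0.00121
  L1 = 0.2126×0.93011 + 0.7152×0.80695 + 0.0722×0.00121 ≈ 0.77496
Color 2 (231,215,45):
  R=231: 231/255≈0.9059 > 0.04045 → ((0.9059+0.055)/1.055)^2.4 ≈ 0.79910
  G=215: 215/255≈0.8431 > 0.04045 → ((0.8431+0.055)/1.055)^2.4 ≈ 0.67954
  B=45: 45/255≈0.1765 > 0.04045 → ((0.1765+0.055)/1.055)^2.4 ≈ 0.02624
  L2 = 0.2126×0.79910 + 0.7152×0.67954 + 0.0722×0.02624 ≈ 0.65779
Lighter = 0.77496, Darker = 0.65779
Ratio = (L_lighter + 0.05) / (L_darker + 0.05)
Ratio = (0.77496 + 0.05) / (0.65779 + 0.05) = 0.82496 / 0.70779 ≈ 1.1655
Ratio ≈ 1.17:1


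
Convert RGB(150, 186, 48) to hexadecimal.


R = 150 → 96 (hex)
G = 186 → BA (hex)
B = 48 → 30 (hex)
Hex = #96BA30


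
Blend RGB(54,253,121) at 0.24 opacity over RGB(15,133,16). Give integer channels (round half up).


C = α×F + (1-α)×B, with 1-α = 0.76
R: 0.24×54 + 0.76×15 = 12.96 + 11.40 = 24.36 → 24
G: 0.24×253 + 0.76×133 = 60.72 + 101.08 = 161.80 → 162
B: 0.24×121 + 0.76×16 = 29.04 + 12.16 = 41.20 → 41
= RGB(24, 162, 41)


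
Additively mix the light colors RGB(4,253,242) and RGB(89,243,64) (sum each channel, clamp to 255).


Additive: each channel = min(255, C₁+C₂)
R: 4+89 = 93 → 93
G: 253+243 = 496 → 255
B: 242+64 = 306 → 255
= RGB(93, 255, 255)


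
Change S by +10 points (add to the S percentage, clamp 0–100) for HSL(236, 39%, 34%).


Original S = 39%
Adjustment = +10 percentage points
New S = 39 + (10) = 49
Clamp to [0, 100] → 49
= HSL(236°, 49%, 34%)


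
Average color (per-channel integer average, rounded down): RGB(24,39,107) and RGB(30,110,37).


Midpoint: each channel = ⌊(C₁+C₂)/2⌋
R: ⌊(24+30)/2⌋ = 27
G: ⌊(39+110)/2⌋ = 74
B: ⌊(107+37)/2⌋ = 72
= RGB(27, 74, 72)


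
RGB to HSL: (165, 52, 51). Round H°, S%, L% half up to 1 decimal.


Normalize: R'=165/255≈0.6471, G'=52/255≈0.2039, B'=51/255≈0.2000
Max=165/255, Min=51/255, Δ=Max-Min=114/255
L = (Max+Min)/2 = (165+51)/510 = 216/510 = 0.42352… → L = 42.4%
L ≤ 0.5 → S = Δ/(Max+Min) = 114/(165+51) = 114/216 = 0.52777… → S = 52.8%
(the 1/255 factors cancel in S and H, so raw channel differences can be used)
Max is R' → H = 60 × (((G-B)/Δ) mod 6) = 60 × (((52-51)/114) mod 6)
  1/114 = 0.0087…
  H = 60 × 0.0087… = 0.526…° → H = 0.5°
= HSL(0.5°, 52.8%, 42.4%)


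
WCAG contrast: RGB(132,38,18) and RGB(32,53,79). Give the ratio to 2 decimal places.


Linearize each sRGB channel c=v/255: c/12.92 if c ≤ 0.04045 else ((c+0.055)/1.055)^2.4
L = 0.2126×R_lin + 0.7152×G_lin + 0.0722×B_lin
Color 1 (132,38,18):
  R=132: 132/255≈0.5176 > 0.04045 → ((0.5176+0.055)/1.055)^2.4 ≈ 0.23074
  G=38: 38/255≈0.1490 > 0.04045 → ((0.1490+0.055)/1.055)^2.4 ≈ 0.01938
  B=18: 18/255≈0.0706 > 0.04045 → ((0.0706+0.055)/1.055)^2.4 ≈ 0.00605
  L1 = 0.2126×0.23074 + 0.7152×0.01938 + 0.0722×0.00605 ≈ 0.06335
Color 2 (32,53,79):
  R=32: 32/255≈0.1255 > 0.04045 → ((0.1255+0.055)/1.055)^2.4 ≈ 0.01444
  G=53: 53/255≈0.2078 > 0.04045 → ((0.2078+0.055)/1.055)^2.4 ≈ 0.03560
  B=79: 79/255≈0.3098 > 0.04045 → ((0.3098+0.055)/1.055)^2.4 ≈ 0.07819
  L2 = 0.2126×0.01444 + 0.7152×0.03560 + 0.0722×0.07819 ≈ 0.03418
Lighter = 0.06335, Darker = 0.03418
Ratio = (L_lighter + 0.05) / (L_darker + 0.05)
Ratio = (0.06335 + 0.05) / (0.03418 + 0.05) = 0.11335 / 0.08418 ≈ 1.3466
Ratio ≈ 1.35:1


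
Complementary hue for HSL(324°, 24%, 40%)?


Complement = opposite side of color wheel = hue + 180°
H' = (324 + 180) mod 360 = 144°
S and L unchanged.
= HSL(144°, 24%, 40%)


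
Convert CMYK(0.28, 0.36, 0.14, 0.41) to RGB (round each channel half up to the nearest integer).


R = 255 × (1-C) × (1-K) = 255 × 0.72 × 0.59 = 108.324 → 108
G = 255 × (1-M) × (1-K) = 255 × 0.64 × 0.59 = 96.288 → 96
B = 255 × (1-Y) × (1-K) = 255 × 0.86 × 0.59 = 129.387 → 129
= RGB(108, 96, 129)


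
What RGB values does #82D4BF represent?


82 → 130 (R)
D4 → 212 (G)
BF → 191 (B)
= RGB(130, 212, 191)


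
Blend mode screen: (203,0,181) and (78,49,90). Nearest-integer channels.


Screen: C = 255 - (255-A)×(255-B)/255, rounded to nearest integer
R: 255 - (255-203)×(255-78)/255 = 255 - 9204/255 ≈ 255 - 36.094 = 218.906 → 219
G: 255 - (255-0)×(255-49)/255 = 255 - 52530/255 ≈ 255 - 206.000 = 49.000 → 49
B: 255 - (255-181)×(255-90)/255 = 255 - 12210/255 ≈ 255 - 47.882 = 207.118 → 207
= RGB(219, 49, 207)


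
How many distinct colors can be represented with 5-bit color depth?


Colors = 2^bits = 2^5
= 32 colors


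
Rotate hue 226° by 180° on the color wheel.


New hue = (H + rotation) mod 360
New hue = (226 + 180) mod 360
= 406 mod 360
= 46°


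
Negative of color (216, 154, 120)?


Invert: (255-R, 255-G, 255-B)
R: 255-216 = 39
G: 255-154 = 101
B: 255-120 = 135
= RGB(39, 101, 135)


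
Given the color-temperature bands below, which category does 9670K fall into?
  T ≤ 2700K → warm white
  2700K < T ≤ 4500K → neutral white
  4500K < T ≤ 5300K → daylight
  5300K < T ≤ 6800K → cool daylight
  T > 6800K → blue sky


Temperature: 9670K
9670K > 6800K → blue sky
Classification: blue sky


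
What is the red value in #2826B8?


Color: #2826B8
R = 28 = 40
G = 26 = 38
B = B8 = 184
Red = 40


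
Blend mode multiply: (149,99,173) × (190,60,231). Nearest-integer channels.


Multiply: C = A×B/255, rounded to nearest integer
R: 149×190/255 = 28310/255 ≈ 111.020 → 111
G: 99×60/255 = 5940/255 ≈ 23.294 → 23
B: 173×231/255 = 39963/255 ≈ 156.718 → 157
= RGB(111, 23, 157)


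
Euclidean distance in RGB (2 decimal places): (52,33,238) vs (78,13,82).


d = √[(R₁-R₂)² + (G₁-G₂)² + (B₁-B₂)²]
d = √[(52-78)² + (33-13)² + (238-82)²]
d = √[676 + 400 + 24336]
d = √25412
d ≈ 159.41


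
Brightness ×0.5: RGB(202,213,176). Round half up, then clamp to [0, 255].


Multiply each channel by 0.5, round half up, clamp to [0, 255]
R: 202×0.5 = 101
G: 213×0.5 = 106.5 → round → 107
B: 176×0.5 = 88
= RGB(101, 107, 88)


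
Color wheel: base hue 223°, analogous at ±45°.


Base hue: 223°
Left analog: (223 - 45) mod 360 = 178°
Right analog: (223 + 45) mod 360 = 268°
Analogous hues = 178° and 268°


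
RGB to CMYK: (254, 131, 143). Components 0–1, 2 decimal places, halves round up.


R'=254/255≈0.9961, G'=131/255≈0.5137, B'=143/255≈0.5608
K = 1 - max(R',G',B') = 1 - 254/255 = 1/255 = 0.00392… → 0.00
(1-R'-K)/(1-K) simplifies to (max-R)/max with max = 254:
C = (254-254)/254 = 0/254 = 0 → 0.00
M = (254-131)/254 = 123/254 = 0.48425… → 0.48
Y = (254-143)/254 = 111/254 = 0.43700… → 0.44
= CMYK(0.00, 0.48, 0.44, 0.00)


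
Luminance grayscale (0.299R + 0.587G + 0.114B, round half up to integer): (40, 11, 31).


Gray = 0.299×R + 0.587×G + 0.114×B
Gray = 0.299×40 + 0.587×11 + 0.114×31
Gray = 11.960 + 6.457 + 3.534
Gray = 21.951 → round half up → 22
Gray = 22


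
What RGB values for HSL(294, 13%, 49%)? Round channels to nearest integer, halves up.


H=294°, S=0.13, L=0.49
C = (1-|2L-1|)×S = (1-|-0.02|)×0.13 = 0.1274
H' = H/60 = 294/60 ≈ 4.9000; X = C×(1-|H' mod 2 - 1|) = 0.11466
m = L - C/2 = 0.49 - 0.0637 = 0.4263
Sector ⌊H'⌋ = 4 → (R',G',B') = (0.11466, 0.0, 0.1274)
RGB = ((R'+m)×255, (G'+m)×255, (B'+m)×255) = (137.9448, 108.7065, 141.1935)
Round half up → RGB(138, 109, 141)


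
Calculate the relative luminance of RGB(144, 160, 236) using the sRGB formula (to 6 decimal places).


Linearize each channel (sRGB transfer function): c = v/255; c_lin = c/12.92 if c ≤ 0.04045, else ((c+0.055)/1.055)^2.4
  R: 144/255 ≈ 0.564706 > 0.04045 → ((0.564706+0.055)/1.055)^2.4 ≈ 0.278894
  G: 160/255 ≈ 0.627451 > 0.04045 → ((0.627451+0.055)/1.055)^2.4 ≈ 0.351533
  B: 236/255 ≈ 0.925490 > 0.04045 → ((0.925490+0.055)/1.055)^2.4 ≈ 0.838799
R_lin = 0.278894, G_lin = 0.351533, B_lin = 0.838799
L = 0.2126×R + 0.7152×G + 0.0722×B
L = 0.2126×0.278894 + 0.7152×0.351533 + 0.0722×0.838799
L ≈ 0.371270


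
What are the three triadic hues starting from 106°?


Triadic: equally spaced at 120° intervals
H1 = 106°
H2 = (106 + 120) mod 360 = 226°
H3 = (106 + 240) mod 360 = 346°
Triadic = 106°, 226°, 346°


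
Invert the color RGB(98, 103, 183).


Invert: (255-R, 255-G, 255-B)
R: 255-98 = 157
G: 255-103 = 152
B: 255-183 = 72
= RGB(157, 152, 72)


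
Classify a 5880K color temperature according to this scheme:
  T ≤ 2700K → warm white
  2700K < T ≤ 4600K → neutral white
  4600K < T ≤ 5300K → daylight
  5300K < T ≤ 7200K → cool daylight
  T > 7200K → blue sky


Temperature: 5880K
5300K < 5880K ≤ 7200K → cool daylight
Classification: cool daylight


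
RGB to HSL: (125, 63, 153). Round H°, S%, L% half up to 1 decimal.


Normalize: R'=125/255≈0.4902, G'=63/255≈0.2471, B'=153/255≈0.6000
Max=153/255, Min=63/255, Δ=Max-Min=90/255
L = (Max+Min)/2 = (153+63)/510 = 216/510 = 0.42352… → L = 42.4%
L ≤ 0.5 → S = Δ/(Max+Min) = 90/(153+63) = 90/216 = 0.41666… → S = 41.7%
(the 1/255 factors cancel in S and H, so raw channel differences can be used)
Max is B' → H = 60 × ((R-G)/Δ + 4) = 60 × ((125-63)/90 + 4)
  62/90 + 4 = 0.6888… + 4 = 4.6888…
  H = 60 × 4.6888… = 281.333…° → H = 281.3°
= HSL(281.3°, 41.7%, 42.4%)


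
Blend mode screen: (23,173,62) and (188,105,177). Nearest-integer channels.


Screen: C = 255 - (255-A)×(255-B)/255, rounded to nearest integer
R: 255 - (255-23)×(255-188)/255 = 255 - 15544/255 ≈ 255 - 60.957 = 194.043 → 194
G: 255 - (255-173)×(255-105)/255 = 255 - 12300/255 ≈ 255 - 48.235 = 206.765 → 207
B: 255 - (255-62)×(255-177)/255 = 255 - 15054/255 ≈ 255 - 59.035 = 195.965 → 196
= RGB(194, 207, 196)


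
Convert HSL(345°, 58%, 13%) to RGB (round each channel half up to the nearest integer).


H=345°, S=0.58, L=0.13
C = (1-|2L-1|)×S = (1-|-0.74|)×0.58 = 0.1508
H' = H/60 = 345/60 ≈ 5.7500; X = C×(1-|H' mod 2 - 1|) = 0.0377
m = L - C/2 = 0.13 - 0.0754 = 0.0546
Sector ⌊H'⌋ = 5 → (R',G',B') = (0.1508, 0.0, 0.0377)
RGB = ((R'+m)×255, (G'+m)×255, (B'+m)×255) = (52.377, 13.923, 23.5365)
Round half up → RGB(52, 14, 24)


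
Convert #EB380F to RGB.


EB → 235 (R)
38 → 56 (G)
0F → 15 (B)
= RGB(235, 56, 15)


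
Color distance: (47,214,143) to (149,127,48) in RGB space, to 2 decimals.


d = √[(R₁-R₂)² + (G₁-G₂)² + (B₁-B₂)²]
d = √[(47-149)² + (214-127)² + (143-48)²]
d = √[10404 + 7569 + 9025]
d = √26998
d ≈ 164.31


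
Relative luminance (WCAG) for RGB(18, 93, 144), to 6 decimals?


Linearize each channel (sRGB transfer function): c = v/255; c_lin = c/12.92 if c ≤ 0.04045, else ((c+0.055)/1.055)^2.4
  R: 18/255 ≈ 0.070588 > 0.04045 → ((0.070588+0.055)/1.055)^2.4 ≈ 0.006049
  G: 93/255 ≈ 0.364706 > 0.04045 → ((0.364706+0.055)/1.055)^2.4 ≈ 0.109462
  B: 144/255 ≈ 0.564706 > 0.04045 → ((0.564706+0.055)/1.055)^2.4 ≈ 0.278894
R_lin = 0.006049, G_lin = 0.109462, B_lin = 0.278894
L = 0.2126×R + 0.7152×G + 0.0722×B
L = 0.2126×0.006049 + 0.7152×0.109462 + 0.0722×0.278894
L ≈ 0.099709


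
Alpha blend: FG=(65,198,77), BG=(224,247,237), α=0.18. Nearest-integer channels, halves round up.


C = α×F + (1-α)×B, with 1-α = 0.82
R: 0.18×65 + 0.82×224 = 11.70 + 183.68 = 195.38 → 195
G: 0.18×198 + 0.82×247 = 35.64 + 202.54 = 238.18 → 238
B: 0.18×77 + 0.82×237 = 13.86 + 194.34 = 208.20 → 208
= RGB(195, 238, 208)


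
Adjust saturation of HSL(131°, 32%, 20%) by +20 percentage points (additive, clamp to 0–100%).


Original S = 32%
Adjustment = +20 percentage points
New S = 32 + (20) = 52
Clamp to [0, 100] → 52
= HSL(131°, 52%, 20%)


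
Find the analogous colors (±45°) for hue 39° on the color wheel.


Base hue: 39°
Left analog: (39 - 45) mod 360 = 354°
Right analog: (39 + 45) mod 360 = 84°
Analogous hues = 354° and 84°


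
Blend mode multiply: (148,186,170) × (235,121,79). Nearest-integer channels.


Multiply: C = A×B/255, rounded to nearest integer
R: 148×235/255 = 34780/255 ≈ 136.392 → 136
G: 186×121/255 = 22506/255 ≈ 88.259 → 88
B: 170×79/255 = 13430/255 ≈ 52.667 → 53
= RGB(136, 88, 53)


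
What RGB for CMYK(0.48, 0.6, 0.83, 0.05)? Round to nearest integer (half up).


R = 255 × (1-C) × (1-K) = 255 × 0.52 × 0.95 = 125.97 → 126
G = 255 × (1-M) × (1-K) = 255 × 0.40 × 0.95 = 96.9 → 97
B = 255 × (1-Y) × (1-K) = 255 × 0.17 × 0.95 = 41.1825 → 41
= RGB(126, 97, 41)


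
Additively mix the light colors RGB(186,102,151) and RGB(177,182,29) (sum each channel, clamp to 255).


Additive: each channel = min(255, C₁+C₂)
R: 186+177 = 363 → 255
G: 102+182 = 284 → 255
B: 151+29 = 180 → 180
= RGB(255, 255, 180)


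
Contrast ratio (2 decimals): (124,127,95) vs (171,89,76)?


Linearize each sRGB channel c=v/255: c/12.92 if c ≤ 0.04045 else ((c+0.055)/1.055)^2.4
L = 0.2126×R_lin + 0.7152×G_lin + 0.0722×B_lin
Color 1 (124,127,95):
  R=124: 124/255≈0.4863 > 0.04045 → ((0.4863+0.055)/1.055)^2.4 ≈ 0.20156
  G=127: 127/255≈0.4980 > 0.04045 → ((0.4980+0.055)/1.055)^2.4 ≈ 0.21223
  B=95: 95/255≈0.3725 > 0.04045 → ((0.3725+0.055)/1.055)^2.4 ≈ 0.11444
  L1 = 0.2126×0.20156 + 0.7152×0.21223 + 0.0722×0.11444 ≈ 0.20290
Color 2 (171,89,76):
  R=171: 171/255≈0.6706 > 0.04045 → ((0.6706+0.055)/1.055)^2.4 ≈ 0.40724
  G=89: 89/255≈0.3490 > 0.04045 → ((0.3490+0.055)/1.055)^2.4 ≈ 0.09990
  B=76: 76/255≈0.2980 > 0.04045 → ((0.2980+0.055)/1.055)^2.4 ≈ 0.07227
  L2 = 0.2126×0.40724 + 0.7152×0.09990 + 0.0722×0.07227 ≈ 0.16324
Lighter = 0.20290, Darker = 0.16324
Ratio = (L_lighter + 0.05) / (L_darker + 0.05)
Ratio = (0.20290 + 0.05) / (0.16324 + 0.05) = 0.25290 / 0.21324 ≈ 1.1860
Ratio ≈ 1.19:1


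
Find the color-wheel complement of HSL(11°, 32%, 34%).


Complement = opposite side of color wheel = hue + 180°
H' = (11 + 180) mod 360 = 191°
S and L unchanged.
= HSL(191°, 32%, 34%)


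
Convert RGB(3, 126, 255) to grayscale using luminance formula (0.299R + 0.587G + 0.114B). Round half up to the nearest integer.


Gray = 0.299×R + 0.587×G + 0.114×B
Gray = 0.299×3 + 0.587×126 + 0.114×255
Gray = 0.897 + 73.962 + 29.070
Gray = 103.929 → round half up → 104
Gray = 104


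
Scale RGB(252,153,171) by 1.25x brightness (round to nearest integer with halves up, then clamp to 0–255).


Multiply each channel by 1.25, round half up, clamp to [0, 255]
R: 252×1.25 = 315 → clamp → 255
G: 153×1.25 = 191.25 → round → 191
B: 171×1.25 = 213.75 → round → 214
= RGB(255, 191, 214)


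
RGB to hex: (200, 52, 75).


R = 200 → C8 (hex)
G = 52 → 34 (hex)
B = 75 → 4B (hex)
Hex = #C8344B


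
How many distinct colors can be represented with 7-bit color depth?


Colors = 2^bits = 2^7
= 128 colors


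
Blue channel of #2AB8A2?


Color: #2AB8A2
R = 2A = 42
G = B8 = 184
B = A2 = 162
Blue = 162


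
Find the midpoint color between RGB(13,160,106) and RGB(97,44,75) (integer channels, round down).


Midpoint: each channel = ⌊(C₁+C₂)/2⌋
R: ⌊(13+97)/2⌋ = 55
G: ⌊(160+44)/2⌋ = 102
B: ⌊(106+75)/2⌋ = 90
= RGB(55, 102, 90)


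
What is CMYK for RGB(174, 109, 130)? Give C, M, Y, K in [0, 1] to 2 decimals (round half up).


R'=174/255≈0.6824, G'=109/255≈0.4275, B'=130/255≈0.5098
K = 1 - max(R',G',B') = 1 - 174/255 = 81/255 = 0.31764… → 0.32
(1-R'-K)/(1-K) simplifies to (max-R)/max with max = 174:
C = (174-174)/174 = 0/174 = 0 → 0.00
M = (174-109)/174 = 65/174 = 0.37356… → 0.37
Y = (174-130)/174 = 44/174 = 0.25287… → 0.25
= CMYK(0.00, 0.37, 0.25, 0.32)


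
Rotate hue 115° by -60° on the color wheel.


New hue = (H + rotation) mod 360
New hue = (115 -60) mod 360
= 55 mod 360
= 55°


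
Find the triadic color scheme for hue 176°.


Triadic: equally spaced at 120° intervals
H1 = 176°
H2 = (176 + 120) mod 360 = 296°
H3 = (176 + 240) mod 360 = 56°
Triadic = 176°, 296°, 56°


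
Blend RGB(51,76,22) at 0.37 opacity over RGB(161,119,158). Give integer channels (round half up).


C = α×F + (1-α)×B, with 1-α = 0.63
R: 0.37×51 + 0.63×161 = 18.87 + 101.43 = 120.30 → 120
G: 0.37×76 + 0.63×119 = 28.12 + 74.97 = 103.09 → 103
B: 0.37×22 + 0.63×158 = 8.14 + 99.54 = 107.68 → 108
= RGB(120, 103, 108)


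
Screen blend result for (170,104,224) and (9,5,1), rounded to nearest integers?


Screen: C = 255 - (255-A)×(255-B)/255, rounded to nearest integer
R: 255 - (255-170)×(255-9)/255 = 255 - 20910/255 ≈ 255 - 82.000 = 173.000 → 173
G: 255 - (255-104)×(255-5)/255 = 255 - 37750/255 ≈ 255 - 148.039 = 106.961 → 107
B: 255 - (255-224)×(255-1)/255 = 255 - 7874/255 ≈ 255 - 30.878 = 224.122 → 224
= RGB(173, 107, 224)


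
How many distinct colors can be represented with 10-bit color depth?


Colors = 2^bits = 2^10
= 1,024 colors


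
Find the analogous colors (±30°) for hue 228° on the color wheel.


Base hue: 228°
Left analog: (228 - 30) mod 360 = 198°
Right analog: (228 + 30) mod 360 = 258°
Analogous hues = 198° and 258°


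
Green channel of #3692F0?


Color: #3692F0
R = 36 = 54
G = 92 = 146
B = F0 = 240
Green = 146


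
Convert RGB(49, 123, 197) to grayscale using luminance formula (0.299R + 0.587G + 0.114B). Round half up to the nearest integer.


Gray = 0.299×R + 0.587×G + 0.114×B
Gray = 0.299×49 + 0.587×123 + 0.114×197
Gray = 14.651 + 72.201 + 22.458
Gray = 109.310 → round half up → 109
Gray = 109


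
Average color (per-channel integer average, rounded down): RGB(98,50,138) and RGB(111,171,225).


Midpoint: each channel = ⌊(C₁+C₂)/2⌋
R: ⌊(98+111)/2⌋ = 104
G: ⌊(50+171)/2⌋ = 110
B: ⌊(138+225)/2⌋ = 181
= RGB(104, 110, 181)


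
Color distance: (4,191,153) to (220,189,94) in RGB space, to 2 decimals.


d = √[(R₁-R₂)² + (G₁-G₂)² + (B₁-B₂)²]
d = √[(4-220)² + (191-189)² + (153-94)²]
d = √[46656 + 4 + 3481]
d = √50141
d ≈ 223.92


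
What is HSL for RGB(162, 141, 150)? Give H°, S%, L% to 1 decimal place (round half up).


Normalize: R'=162/255≈0.6353, G'=141/255≈0.5529, B'=150/255≈0.5882
Max=162/255, Min=141/255, Δ=Max-Min=21/255
L = (Max+Min)/2 = (162+141)/510 = 303/510 = 0.59411… → L = 59.4%
L > 0.5 → S = Δ/(2-Max-Min) = 21/(510-162-141) = 21/207 = 0.10144… → S = 10.1%
(the 1/255 factors cancel in S and H, so raw channel differences can be used)
Max is R' → H = 60 × (((G-B)/Δ) mod 6) = 60 × (((141-150)/21) mod 6)
  (-9)/21 = -0.4285…; negative, so add 6 → 5.5714…
  H = 60 × 5.5714… = 334.285…° → H = 334.3°
= HSL(334.3°, 10.1%, 59.4%)


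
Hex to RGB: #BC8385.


BC → 188 (R)
83 → 131 (G)
85 → 133 (B)
= RGB(188, 131, 133)


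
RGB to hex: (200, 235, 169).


R = 200 → C8 (hex)
G = 235 → EB (hex)
B = 169 → A9 (hex)
Hex = #C8EBA9


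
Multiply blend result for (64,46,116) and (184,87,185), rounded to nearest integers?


Multiply: C = A×B/255, rounded to nearest integer
R: 64×184/255 = 11776/255 ≈ 46.180 → 46
G: 46×87/255 = 4002/255 ≈ 15.694 → 16
B: 116×185/255 = 21460/255 ≈ 84.157 → 84
= RGB(46, 16, 84)


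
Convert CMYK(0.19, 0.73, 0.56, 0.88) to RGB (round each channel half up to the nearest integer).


R = 255 × (1-C) × (1-K) = 255 × 0.81 × 0.12 = 24.786 → 25
G = 255 × (1-M) × (1-K) = 255 × 0.27 × 0.12 = 8.262 → 8
B = 255 × (1-Y) × (1-K) = 255 × 0.44 × 0.12 = 13.464 → 13
= RGB(25, 8, 13)


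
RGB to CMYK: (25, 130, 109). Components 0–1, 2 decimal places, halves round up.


R'=25/255≈0.0980, G'=130/255≈0.5098, B'=109/255≈0.4275
K = 1 - max(R',G',B') = 1 - 130/255 = 125/255 = 0.49019… → 0.49
(1-R'-K)/(1-K) simplifies to (max-R)/max with max = 130:
C = (130-25)/130 = 105/130 = 0.80769… → 0.81
M = (130-130)/130 = 0/130 = 0 → 0.00
Y = (130-109)/130 = 21/130 = 0.16153… → 0.16
= CMYK(0.81, 0.00, 0.16, 0.49)


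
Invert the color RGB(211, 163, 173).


Invert: (255-R, 255-G, 255-B)
R: 255-211 = 44
G: 255-163 = 92
B: 255-173 = 82
= RGB(44, 92, 82)


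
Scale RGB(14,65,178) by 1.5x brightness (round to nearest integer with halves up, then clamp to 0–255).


Multiply each channel by 1.5, round half up, clamp to [0, 255]
R: 14×1.5 = 21
G: 65×1.5 = 97.5 → round → 98
B: 178×1.5 = 267 → clamp → 255
= RGB(21, 98, 255)


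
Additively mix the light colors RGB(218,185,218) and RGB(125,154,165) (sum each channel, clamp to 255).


Additive: each channel = min(255, C₁+C₂)
R: 218+125 = 343 → 255
G: 185+154 = 339 → 255
B: 218+165 = 383 → 255
= RGB(255, 255, 255)


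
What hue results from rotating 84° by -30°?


New hue = (H + rotation) mod 360
New hue = (84 -30) mod 360
= 54 mod 360
= 54°


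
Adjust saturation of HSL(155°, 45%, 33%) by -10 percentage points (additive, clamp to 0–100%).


Original S = 45%
Adjustment = -10 percentage points
New S = 45 + (-10) = 35
Clamp to [0, 100] → 35
= HSL(155°, 35%, 33%)


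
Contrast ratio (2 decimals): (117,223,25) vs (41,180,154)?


Linearize each sRGB channel c=v/255: c/12.92 if c ≤ 0.04045 else ((c+0.055)/1.055)^2.4
L = 0.2126×R_lin + 0.7152×G_lin + 0.0722×B_lin
Color 1 (117,223,25):
  R=117: 117/255≈0.4588 > 0.04045 → ((0.4588+0.055)/1.055)^2.4 ≈ 0.17789
  G=223: 223/255≈0.8745 > 0.04045 → ((0.8745+0.055)/1.055)^2.4 ≈ 0.73791
  B=25: 25/255≈0.0980 > 0.04045 → ((0.0980+0.055)/1.055)^2.4 ≈ 0.00972
  L1 = 0.2126×0.17789 + 0.7152×0.73791 + 0.0722×0.00972 ≈ 0.56627
Color 2 (41,180,154):
  R=41: 41/255≈0.1608 > 0.04045 → ((0.1608+0.055)/1.055)^2.4 ≈ 0.02217
  G=180: 180/255≈0.7059 > 0.04045 → ((0.7059+0.055)/1.055)^2.4 ≈ 0.45641
  B=154: 154/255≈0.6039 > 0.04045 → ((0.6039+0.055)/1.055)^2.4 ≈ 0.32314
  L2 = 0.2126×0.02217 + 0.7152×0.45641 + 0.0722×0.32314 ≈ 0.35447
Lighter = 0.56627, Darker = 0.35447
Ratio = (L_lighter + 0.05) / (L_darker + 0.05)
Ratio = (0.56627 + 0.05) / (0.35447 + 0.05) = 0.61627 / 0.40447 ≈ 1.5237
Ratio ≈ 1.52:1


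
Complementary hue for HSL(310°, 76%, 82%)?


Complement = opposite side of color wheel = hue + 180°
H' = (310 + 180) mod 360 = 130°
S and L unchanged.
= HSL(130°, 76%, 82%)


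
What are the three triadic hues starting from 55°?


Triadic: equally spaced at 120° intervals
H1 = 55°
H2 = (55 + 120) mod 360 = 175°
H3 = (55 + 240) mod 360 = 295°
Triadic = 55°, 175°, 295°


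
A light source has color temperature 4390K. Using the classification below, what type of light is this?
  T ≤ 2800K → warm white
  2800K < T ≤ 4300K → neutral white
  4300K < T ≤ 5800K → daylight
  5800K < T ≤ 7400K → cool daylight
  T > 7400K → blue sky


Temperature: 4390K
4300K < 4390K ≤ 5800K → daylight
Classification: daylight


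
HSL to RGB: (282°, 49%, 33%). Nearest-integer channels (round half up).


H=282°, S=0.49, L=0.33
C = (1-|2L-1|)×S = (1-|-0.34|)×0.49 = 0.3234
H' = H/60 = 282/60 ≈ 4.7000; X = C×(1-|H' mod 2 - 1|) = 0.22638
m = L - C/2 = 0.33 - 0.1617 = 0.1683
Sector ⌊H'⌋ = 4 → (R',G',B') = (0.22638, 0.0, 0.3234)
RGB = ((R'+m)×255, (G'+m)×255, (B'+m)×255) = (100.6434, 42.9165, 125.3835)
Round half up → RGB(101, 43, 125)


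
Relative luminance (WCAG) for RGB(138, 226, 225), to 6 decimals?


Linearize each channel (sRGB transfer function): c = v/255; c_lin = c/12.92 if c ≤ 0.04045, else ((c+0.055)/1.055)^2.4
  R: 138/255 ≈ 0.541176 > 0.04045 → ((0.541176+0.055)/1.055)^2.4 ≈ 0.254152
  G: 226/255 ≈ 0.886275 > 0.04045 → ((0.886275+0.055)/1.055)^2.4 ≈ 0.760525
  B: 225/255 ≈ 0.882353 > 0.04045 → ((0.882353+0.055)/1.055)^2.4 ≈ 0.752942
R_lin = 0.254152, G_lin = 0.760525, B_lin = 0.752942
L = 0.2126×R + 0.7152×G + 0.0722×B
L = 0.2126×0.254152 + 0.7152×0.760525 + 0.0722×0.752942
L ≈ 0.652322


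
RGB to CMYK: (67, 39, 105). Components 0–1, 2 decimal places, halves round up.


R'=67/255≈0.2627, G'=39/255≈0.1529, B'=105/255≈0.4118
K = 1 - max(R',G',B') = 1 - 105/255 = 150/255 = 0.58823… → 0.59
(1-R'-K)/(1-K) simplifies to (max-R)/max with max = 105:
C = (105-67)/105 = 38/105 = 0.36190… → 0.36
M = (105-39)/105 = 66/105 = 0.62857… → 0.63
Y = (105-105)/105 = 0/105 = 0 → 0.00
= CMYK(0.36, 0.63, 0.00, 0.59)


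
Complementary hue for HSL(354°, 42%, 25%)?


Complement = opposite side of color wheel = hue + 180°
H' = (354 + 180) mod 360 = 174°
S and L unchanged.
= HSL(174°, 42%, 25%)


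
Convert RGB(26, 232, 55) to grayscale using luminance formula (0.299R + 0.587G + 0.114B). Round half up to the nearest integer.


Gray = 0.299×R + 0.587×G + 0.114×B
Gray = 0.299×26 + 0.587×232 + 0.114×55
Gray = 7.774 + 136.184 + 6.270
Gray = 150.228 → round half up → 150
Gray = 150


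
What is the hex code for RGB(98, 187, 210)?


R = 98 → 62 (hex)
G = 187 → BB (hex)
B = 210 → D2 (hex)
Hex = #62BBD2


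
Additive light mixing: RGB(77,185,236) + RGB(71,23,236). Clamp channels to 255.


Additive: each channel = min(255, C₁+C₂)
R: 77+71 = 148 → 148
G: 185+23 = 208 → 208
B: 236+236 = 472 → 255
= RGB(148, 208, 255)


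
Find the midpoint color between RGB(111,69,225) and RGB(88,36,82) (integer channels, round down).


Midpoint: each channel = ⌊(C₁+C₂)/2⌋
R: ⌊(111+88)/2⌋ = 99
G: ⌊(69+36)/2⌋ = 52
B: ⌊(225+82)/2⌋ = 153
= RGB(99, 52, 153)


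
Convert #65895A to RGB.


65 → 101 (R)
89 → 137 (G)
5A → 90 (B)
= RGB(101, 137, 90)


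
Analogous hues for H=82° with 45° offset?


Base hue: 82°
Left analog: (82 - 45) mod 360 = 37°
Right analog: (82 + 45) mod 360 = 127°
Analogous hues = 37° and 127°


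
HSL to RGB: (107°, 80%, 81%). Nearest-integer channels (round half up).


H=107°, S=0.80, L=0.81
C = (1-|2L-1|)×S = (1-|0.62|)×0.80 = 0.304
H' = H/60 = 107/60 ≈ 1.7833; X = C×(1-|H' mod 2 - 1|) ≈ 0.0659
m = L - C/2 = 0.81 - 0.152 = 0.658
Sector ⌊H'⌋ = 1 → (R',G',B') = (≈0.0659, 0.304, 0.0)
RGB = ((R'+m)×255, (G'+m)×255, (B'+m)×255) = (184.586, 245.31, 167.79)
Round half up → RGB(185, 245, 168)


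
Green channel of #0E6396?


Color: #0E6396
R = 0E = 14
G = 63 = 99
B = 96 = 150
Green = 99


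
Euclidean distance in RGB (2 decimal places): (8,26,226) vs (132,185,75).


d = √[(R₁-R₂)² + (G₁-G₂)² + (B₁-B₂)²]
d = √[(8-132)² + (26-185)² + (226-75)²]
d = √[15376 + 25281 + 22801]
d = √63458
d ≈ 251.91


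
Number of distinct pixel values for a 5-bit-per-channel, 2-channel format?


Total bits = 5 bits/channel × 2 channels = 10 bits
Distinct pixel values = 2^10
= 1,024 pixel values


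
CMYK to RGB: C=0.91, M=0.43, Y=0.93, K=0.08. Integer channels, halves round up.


R = 255 × (1-C) × (1-K) = 255 × 0.09 × 0.92 = 21.114 → 21
G = 255 × (1-M) × (1-K) = 255 × 0.57 × 0.92 = 133.722 → 134
B = 255 × (1-Y) × (1-K) = 255 × 0.07 × 0.92 = 16.422 → 16
= RGB(21, 134, 16)


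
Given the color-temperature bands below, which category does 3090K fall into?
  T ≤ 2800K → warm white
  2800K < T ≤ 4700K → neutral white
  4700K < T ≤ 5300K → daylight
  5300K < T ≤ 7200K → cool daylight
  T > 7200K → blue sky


Temperature: 3090K
2800K < 3090K ≤ 4700K → neutral white
Classification: neutral white


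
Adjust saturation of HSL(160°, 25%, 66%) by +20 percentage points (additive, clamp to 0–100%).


Original S = 25%
Adjustment = +20 percentage points
New S = 25 + (20) = 45
Clamp to [0, 100] → 45
= HSL(160°, 45%, 66%)


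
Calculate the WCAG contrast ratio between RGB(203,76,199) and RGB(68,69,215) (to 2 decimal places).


Linearize each sRGB channel c=v/255: c/12.92 if c ≤ 0.04045 else ((c+0.055)/1.055)^2.4
L = 0.2126×R_lin + 0.7152×G_lin + 0.0722×B_lin
Color 1 (203,76,199):
  R=203: 203/255≈0.7961 > 0.04045 → ((0.7961+0.055)/1.055)^2.4 ≈ 0.59720
  G=76: 76/255≈0.2980 > 0.04045 → ((0.2980+0.055)/1.055)^2.4 ≈ 0.07227
  B=199: 199/255≈0.7804 > 0.04045 → ((0.7804+0.055)/1.055)^2.4 ≈ 0.57112
  L1 = 0.2126×0.59720 + 0.7152×0.07227 + 0.0722×0.57112 ≈ 0.21989
Color 2 (68,69,215):
  R=68: 68/255≈0.2667 > 0.04045 → ((0.2667+0.055)/1.055)^2.4 ≈ 0.05781
  G=69: 69/255≈0.2706 > 0.04045 → ((0.2706+0.055)/1.055)^2.4 ≈ 0.05951
  B=215: 215/255≈0.8431 > 0.04045 → ((0.8431+0.055)/1.055)^2.4 ≈ 0.67954
  L2 = 0.2126×0.05781 + 0.7152×0.05951 + 0.0722×0.67954 ≈ 0.10391
Lighter = 0.21989, Darker = 0.10391
Ratio = (L_lighter + 0.05) / (L_darker + 0.05)
Ratio = (0.21989 + 0.05) / (0.10391 + 0.05) = 0.26989 / 0.15391 ≈ 1.7535
Ratio ≈ 1.75:1


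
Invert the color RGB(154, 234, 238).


Invert: (255-R, 255-G, 255-B)
R: 255-154 = 101
G: 255-234 = 21
B: 255-238 = 17
= RGB(101, 21, 17)


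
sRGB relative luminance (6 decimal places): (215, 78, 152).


Linearize each channel (sRGB transfer function): c = v/255; c_lin = c/12.92 if c ≤ 0.04045, else ((c+0.055)/1.055)^2.4
  R: 215/255 ≈ 0.843137 > 0.04045 → ((0.843137+0.055)/1.055)^2.4 ≈ 0.679542
  G: 78/255 ≈ 0.305882 > 0.04045 → ((0.305882+0.055)/1.055)^2.4 ≈ 0.076185
  B: 152/255 ≈ 0.596078 > 0.04045 → ((0.596078+0.055)/1.055)^2.4 ≈ 0.313989
R_lin = 0.679542, G_lin = 0.076185, B_lin = 0.313989
L = 0.2126×R + 0.7152×G + 0.0722×B
L = 0.2126×0.679542 + 0.7152×0.076185 + 0.0722×0.313989
L ≈ 0.221628


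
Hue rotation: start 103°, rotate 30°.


New hue = (H + rotation) mod 360
New hue = (103 + 30) mod 360
= 133 mod 360
= 133°


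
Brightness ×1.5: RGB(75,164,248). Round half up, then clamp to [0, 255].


Multiply each channel by 1.5, round half up, clamp to [0, 255]
R: 75×1.5 = 112.5 → round → 113
G: 164×1.5 = 246
B: 248×1.5 = 372 → clamp → 255
= RGB(113, 246, 255)


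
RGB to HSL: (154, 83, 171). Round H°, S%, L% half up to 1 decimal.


Normalize: R'=154/255≈0.6039, G'=83/255≈0.3255, B'=171/255≈0.6706
Max=171/255, Min=83/255, Δ=Max-Min=88/255
L = (Max+Min)/2 = (171+83)/510 = 254/510 = 0.49803… → L = 49.8%
L ≤ 0.5 → S = Δ/(Max+Min) = 88/(171+83) = 88/254 = 0.34645… → S = 34.6%
(the 1/255 factors cancel in S and H, so raw channel differences can be used)
Max is B' → H = 60 × ((R-G)/Δ + 4) = 60 × ((154-83)/88 + 4)
  71/88 + 4 = 0.8068… + 4 = 4.8068…
  H = 60 × 4.8068… = 288.409…° → H = 288.4°
= HSL(288.4°, 34.6%, 49.8%)


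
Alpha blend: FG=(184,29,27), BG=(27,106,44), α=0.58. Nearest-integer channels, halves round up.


C = α×F + (1-α)×B, with 1-α = 0.42
R: 0.58×184 + 0.42×27 = 106.72 + 11.34 = 118.06 → 118
G: 0.58×29 + 0.42×106 = 16.82 + 44.52 = 61.34 → 61
B: 0.58×27 + 0.42×44 = 15.66 + 18.48 = 34.14 → 34
= RGB(118, 61, 34)


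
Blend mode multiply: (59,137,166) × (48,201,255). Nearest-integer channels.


Multiply: C = A×B/255, rounded to nearest integer
R: 59×48/255 = 2832/255 ≈ 11.106 → 11
G: 137×201/255 = 27537/255 ≈ 107.988 → 108
B: 166×255/255 = 42330/255 ≈ 166.000 → 166
= RGB(11, 108, 166)


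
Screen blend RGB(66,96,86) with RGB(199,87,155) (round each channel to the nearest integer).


Screen: C = 255 - (255-A)×(255-B)/255, rounded to nearest integer
R: 255 - (255-66)×(255-199)/255 = 255 - 10584/255 ≈ 255 - 41.506 = 213.494 → 213
G: 255 - (255-96)×(255-87)/255 = 255 - 26712/255 ≈ 255 - 104.753 = 150.247 → 150
B: 255 - (255-86)×(255-155)/255 = 255 - 16900/255 ≈ 255 - 66.275 = 188.725 → 189
= RGB(213, 150, 189)


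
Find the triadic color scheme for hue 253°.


Triadic: equally spaced at 120° intervals
H1 = 253°
H2 = (253 + 120) mod 360 = 13°
H3 = (253 + 240) mod 360 = 133°
Triadic = 253°, 13°, 133°


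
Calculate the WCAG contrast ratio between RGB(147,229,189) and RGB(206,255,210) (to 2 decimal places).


Linearize each sRGB channel c=v/255: c/12.92 if c ≤ 0.04045 else ((c+0.055)/1.055)^2.4
L = 0.2126×R_lin + 0.7152×G_lin + 0.0722×B_lin
Color 1 (147,229,189):
  R=147: 147/255≈0.5765 > 0.04045 → ((0.5765+0.055)/1.055)^2.4 ≈ 0.29177
  G=229: 229/255≈0.8980 > 0.04045 → ((0.8980+0.055)/1.055)^2.4 ≈ 0.78354
  B=189: 189/255≈0.7412 > 0.04045 → ((0.7412+0.055)/1.055)^2.4 ≈ 0.50888
  L1 = 0.2126×0.29177 + 0.7152×0.78354 + 0.0722×0.50888 ≈ 0.65916
Color 2 (206,255,210):
  R=206: 206/255≈0.8078 > 0.04045 → ((0.8078+0.055)/1.055)^2.4 ≈ 0.61721
  G=255: 255/255≈1.0000 > 0.04045 → ((1.0000+0.055)/1.055)^2.4 ≈ 1.00000
  B=210: 210/255≈0.8235 > 0.04045 → ((0.8235+0.055)/1.055)^2.4 ≈ 0.64448
  L2 = 0.2126×0.61721 + 0.7152×1.00000 + 0.0722×0.64448 ≈ 0.89295
Lighter = 0.89295, Darker = 0.65916
Ratio = (L_lighter + 0.05) / (L_darker + 0.05)
Ratio = (0.89295 + 0.05) / (0.65916 + 0.05) = 0.94295 / 0.70916 ≈ 1.3297
Ratio ≈ 1.33:1


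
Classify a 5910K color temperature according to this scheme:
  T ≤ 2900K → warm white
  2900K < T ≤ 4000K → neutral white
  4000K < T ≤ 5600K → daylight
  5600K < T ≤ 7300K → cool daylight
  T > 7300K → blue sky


Temperature: 5910K
5600K < 5910K ≤ 7300K → cool daylight
Classification: cool daylight
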